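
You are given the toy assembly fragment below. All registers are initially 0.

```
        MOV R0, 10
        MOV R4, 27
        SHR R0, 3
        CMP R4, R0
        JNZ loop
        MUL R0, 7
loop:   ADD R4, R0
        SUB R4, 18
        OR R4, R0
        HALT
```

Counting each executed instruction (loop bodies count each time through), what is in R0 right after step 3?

1

R0=10
R4=27
R0=10>>3=1
After step 3: R0 = 1.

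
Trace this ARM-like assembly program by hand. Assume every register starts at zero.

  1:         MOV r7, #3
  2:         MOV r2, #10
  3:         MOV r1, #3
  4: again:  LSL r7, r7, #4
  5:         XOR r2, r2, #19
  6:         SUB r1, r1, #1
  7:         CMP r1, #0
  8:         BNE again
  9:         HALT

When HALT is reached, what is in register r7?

12288

after MOV r7, #3: r7=3
after MOV r2, #10: r2=10
after MOV r1, #3: r1=3
after LSL r7, r7, #4: r7=3<<4=48
after XOR r2, r2, #19: r2=10^19=25
after SUB r1, r1, #1: r1=3-1=2
CMP r1, #0  (cmp 2,0)
BNE again: taken
after LSL r7, r7, #4: r7=48<<4=768
after XOR r2, r2, #19: r2=25^19=10
after SUB r1, r1, #1: r1=2-1=1
CMP r1, #0  (cmp 1,0)
BNE again: taken
after LSL r7, r7, #4: r7=768<<4=12288
after XOR r2, r2, #19: r2=10^19=25
after SUB r1, r1, #1: r1=1-1=0
CMP r1, #0  (cmp 0,0)
BNE again: not taken
halt.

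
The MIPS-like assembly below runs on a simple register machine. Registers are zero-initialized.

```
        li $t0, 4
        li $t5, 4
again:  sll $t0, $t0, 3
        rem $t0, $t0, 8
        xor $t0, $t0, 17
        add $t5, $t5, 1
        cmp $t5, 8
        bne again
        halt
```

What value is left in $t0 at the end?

$t0=4
$t5=4
$t0=4<<3=32
$t0=32%8=0
$t0=0^17=17
$t5=4+1=5
cmp $t5, 8  (cmp 5,8)
bne again: taken
$t0=17<<3=136
$t0=136%8=0
$t0=0^17=17
$t5=5+1=6
cmp $t5, 8  (cmp 6,8)
bne again: taken
$t0=17<<3=136
$t0=136%8=0
$t0=0^17=17
$t5=6+1=7
cmp $t5, 8  (cmp 7,8)
bne again: taken
$t0=17<<3=136
$t0=136%8=0
$t0=0^17=17
$t5=7+1=8
cmp $t5, 8  (cmp 8,8)
bne again: not taken
halt.

17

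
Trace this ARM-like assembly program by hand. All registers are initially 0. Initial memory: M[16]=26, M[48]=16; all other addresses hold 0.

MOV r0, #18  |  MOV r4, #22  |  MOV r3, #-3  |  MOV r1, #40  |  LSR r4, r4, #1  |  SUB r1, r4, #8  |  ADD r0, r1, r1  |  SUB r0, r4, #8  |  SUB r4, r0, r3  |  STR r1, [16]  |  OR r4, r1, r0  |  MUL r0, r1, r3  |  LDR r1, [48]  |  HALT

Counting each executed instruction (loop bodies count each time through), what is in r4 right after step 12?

3

MOV r0, #18 → r0=18
MOV r4, #22 → r4=22
MOV r3, #-3 → r3=-3
MOV r1, #40 → r1=40
LSR r4, r4, #1 → r4=22>>1=11
SUB r1, r4, #8 → r1=11-8=3
ADD r0, r1, r1 → r0=3+3=6
SUB r0, r4, #8 → r0=11-8=3
SUB r4, r0, r3 → r4=3-(-3)=6
STR r1, [16] → M[16]=3
OR r4, r1, r0 → r4=3|3=3
MUL r0, r1, r3 → r0=3*(-3)=-9
After step 12: r4 = 3.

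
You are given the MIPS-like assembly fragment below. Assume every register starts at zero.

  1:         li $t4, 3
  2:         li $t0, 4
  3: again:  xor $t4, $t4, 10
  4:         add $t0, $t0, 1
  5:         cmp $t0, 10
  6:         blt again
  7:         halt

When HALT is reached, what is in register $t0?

li $t4, 3 → $t4=3
li $t0, 4 → $t0=4
xor $t4, $t4, 10 → $t4=3^10=9
add $t0, $t0, 1 → $t0=4+1=5
cmp $t0, 10  (cmp 5,10)
blt again: taken
xor $t4, $t4, 10 → $t4=9^10=3
add $t0, $t0, 1 → $t0=5+1=6
cmp $t0, 10  (cmp 6,10)
blt again: taken
xor $t4, $t4, 10 → $t4=3^10=9
add $t0, $t0, 1 → $t0=6+1=7
cmp $t0, 10  (cmp 7,10)
blt again: taken
xor $t4, $t4, 10 → $t4=9^10=3
add $t0, $t0, 1 → $t0=7+1=8
cmp $t0, 10  (cmp 8,10)
blt again: taken
xor $t4, $t4, 10 → $t4=3^10=9
add $t0, $t0, 1 → $t0=8+1=9
cmp $t0, 10  (cmp 9,10)
blt again: taken
xor $t4, $t4, 10 → $t4=9^10=3
add $t0, $t0, 1 → $t0=9+1=10
cmp $t0, 10  (cmp 10,10)
blt again: not taken
halt.

10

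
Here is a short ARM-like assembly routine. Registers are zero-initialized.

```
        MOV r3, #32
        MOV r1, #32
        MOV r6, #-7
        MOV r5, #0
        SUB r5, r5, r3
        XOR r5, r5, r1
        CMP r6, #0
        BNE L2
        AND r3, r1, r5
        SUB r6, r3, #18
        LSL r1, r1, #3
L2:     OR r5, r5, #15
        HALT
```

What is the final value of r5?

r3=32
r1=32
r6=-7
r5=0
r5=0-32=-32
r5=(-32)^32=-64
CMP r6, #0  (cmp -7,0)
BNE L2: taken
r5=(-64)|15=-49
halt.

-49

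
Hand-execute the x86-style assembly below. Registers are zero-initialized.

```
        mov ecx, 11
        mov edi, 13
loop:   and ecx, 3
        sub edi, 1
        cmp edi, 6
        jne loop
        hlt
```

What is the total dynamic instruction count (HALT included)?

31

ecx=11
edi=13
ecx=11&3=3
edi=13-1=12
cmp edi, 6  (cmp 12,6)
jne loop: taken
ecx=3&3=3
edi=12-1=11
cmp edi, 6  (cmp 11,6)
jne loop: taken
ecx=3&3=3
edi=11-1=10
cmp edi, 6  (cmp 10,6)
jne loop: taken
ecx=3&3=3
edi=10-1=9
cmp edi, 6  (cmp 9,6)
jne loop: taken
ecx=3&3=3
edi=9-1=8
cmp edi, 6  (cmp 8,6)
jne loop: taken
ecx=3&3=3
edi=8-1=7
cmp edi, 6  (cmp 7,6)
jne loop: taken
ecx=3&3=3
edi=7-1=6
cmp edi, 6  (cmp 6,6)
jne loop: not taken
halt.
Total executed instructions: 31.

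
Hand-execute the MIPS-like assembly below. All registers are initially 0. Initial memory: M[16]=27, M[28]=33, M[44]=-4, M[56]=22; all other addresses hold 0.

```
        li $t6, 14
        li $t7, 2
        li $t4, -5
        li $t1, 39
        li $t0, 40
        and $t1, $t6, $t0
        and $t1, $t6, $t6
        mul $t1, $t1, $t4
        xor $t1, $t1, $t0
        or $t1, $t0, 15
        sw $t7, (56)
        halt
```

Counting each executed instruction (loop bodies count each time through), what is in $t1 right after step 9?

after li $t6, 14: $t6=14
after li $t7, 2: $t7=2
after li $t4, -5: $t4=-5
after li $t1, 39: $t1=39
after li $t0, 40: $t0=40
after and $t1, $t6, $t0: $t1=14&40=8
after and $t1, $t6, $t6: $t1=14&14=14
after mul $t1, $t1, $t4: $t1=14*(-5)=-70
after xor $t1, $t1, $t0: $t1=(-70)^40=-110
After step 9: $t1 = -110.

-110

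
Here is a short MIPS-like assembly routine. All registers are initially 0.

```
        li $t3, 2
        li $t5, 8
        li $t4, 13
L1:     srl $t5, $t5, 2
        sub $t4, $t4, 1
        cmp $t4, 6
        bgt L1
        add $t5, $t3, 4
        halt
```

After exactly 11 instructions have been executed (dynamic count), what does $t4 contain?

11

after li $t3, 2: $t3=2
after li $t5, 8: $t5=8
after li $t4, 13: $t4=13
after srl $t5, $t5, 2: $t5=8>>2=2
after sub $t4, $t4, 1: $t4=13-1=12
cmp $t4, 6  (cmp 12,6)
bgt L1: taken
after srl $t5, $t5, 2: $t5=2>>2=0
after sub $t4, $t4, 1: $t4=12-1=11
cmp $t4, 6  (cmp 11,6)
bgt L1: taken
After step 11: $t4 = 11.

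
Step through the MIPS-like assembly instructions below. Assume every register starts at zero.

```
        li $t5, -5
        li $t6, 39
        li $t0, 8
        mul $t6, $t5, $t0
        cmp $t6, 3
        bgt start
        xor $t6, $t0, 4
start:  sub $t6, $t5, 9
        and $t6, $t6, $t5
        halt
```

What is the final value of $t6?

after li $t5, -5: $t5=-5
after li $t6, 39: $t6=39
after li $t0, 8: $t0=8
after mul $t6, $t5, $t0: $t6=(-5)*8=-40
cmp $t6, 3  (cmp -40,3)
bgt start: not taken
after xor $t6, $t0, 4: $t6=8^4=12
after sub $t6, $t5, 9: $t6=(-5)-9=-14
after and $t6, $t6, $t5: $t6=(-14)&(-5)=-14
halt.

-14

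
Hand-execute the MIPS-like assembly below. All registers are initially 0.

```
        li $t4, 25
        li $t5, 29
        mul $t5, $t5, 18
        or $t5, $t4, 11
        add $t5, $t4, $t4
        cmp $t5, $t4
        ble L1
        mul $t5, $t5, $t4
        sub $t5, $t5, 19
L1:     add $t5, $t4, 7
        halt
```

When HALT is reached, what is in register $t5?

li $t4, 25 → $t4=25
li $t5, 29 → $t5=29
mul $t5, $t5, 18 → $t5=29*18=522
or $t5, $t4, 11 → $t5=25|11=27
add $t5, $t4, $t4 → $t5=25+25=50
cmp $t5, $t4  (cmp 50,25)
ble L1: not taken
mul $t5, $t5, $t4 → $t5=50*25=1250
sub $t5, $t5, 19 → $t5=1250-19=1231
add $t5, $t4, 7 → $t5=25+7=32
halt.

32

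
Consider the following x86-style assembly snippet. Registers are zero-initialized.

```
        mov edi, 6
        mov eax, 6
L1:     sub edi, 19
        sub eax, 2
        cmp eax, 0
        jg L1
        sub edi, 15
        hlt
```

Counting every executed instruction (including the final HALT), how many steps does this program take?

after mov edi, 6: edi=6
after mov eax, 6: eax=6
after sub edi, 19: edi=6-19=-13
after sub eax, 2: eax=6-2=4
cmp eax, 0  (cmp 4,0)
jg L1: taken
after sub edi, 19: edi=(-13)-19=-32
after sub eax, 2: eax=4-2=2
cmp eax, 0  (cmp 2,0)
jg L1: taken
after sub edi, 19: edi=(-32)-19=-51
after sub eax, 2: eax=2-2=0
cmp eax, 0  (cmp 0,0)
jg L1: not taken
after sub edi, 15: edi=(-51)-15=-66
halt.
Total executed instructions: 16.

16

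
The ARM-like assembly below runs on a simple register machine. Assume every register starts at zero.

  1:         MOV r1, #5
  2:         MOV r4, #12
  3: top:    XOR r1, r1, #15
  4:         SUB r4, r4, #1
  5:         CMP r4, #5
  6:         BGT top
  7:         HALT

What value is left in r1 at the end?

10

after MOV r1, #5: r1=5
after MOV r4, #12: r4=12
after XOR r1, r1, #15: r1=5^15=10
after SUB r4, r4, #1: r4=12-1=11
CMP r4, #5  (cmp 11,5)
BGT top: taken
after XOR r1, r1, #15: r1=10^15=5
after SUB r4, r4, #1: r4=11-1=10
CMP r4, #5  (cmp 10,5)
BGT top: taken
after XOR r1, r1, #15: r1=5^15=10
after SUB r4, r4, #1: r4=10-1=9
CMP r4, #5  (cmp 9,5)
BGT top: taken
after XOR r1, r1, #15: r1=10^15=5
after SUB r4, r4, #1: r4=9-1=8
CMP r4, #5  (cmp 8,5)
BGT top: taken
after XOR r1, r1, #15: r1=5^15=10
after SUB r4, r4, #1: r4=8-1=7
CMP r4, #5  (cmp 7,5)
BGT top: taken
after XOR r1, r1, #15: r1=10^15=5
after SUB r4, r4, #1: r4=7-1=6
CMP r4, #5  (cmp 6,5)
BGT top: taken
after XOR r1, r1, #15: r1=5^15=10
after SUB r4, r4, #1: r4=6-1=5
CMP r4, #5  (cmp 5,5)
BGT top: not taken
halt.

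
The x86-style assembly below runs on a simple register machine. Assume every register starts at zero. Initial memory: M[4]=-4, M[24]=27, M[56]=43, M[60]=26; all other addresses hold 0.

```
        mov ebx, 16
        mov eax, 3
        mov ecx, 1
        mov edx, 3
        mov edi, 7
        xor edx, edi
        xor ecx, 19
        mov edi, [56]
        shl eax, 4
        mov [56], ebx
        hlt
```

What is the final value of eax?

48

after mov ebx, 16: ebx=16
after mov eax, 3: eax=3
after mov ecx, 1: ecx=1
after mov edx, 3: edx=3
after mov edi, 7: edi=7
after xor edx, edi: edx=3^7=4
after xor ecx, 19: ecx=1^19=18
after mov edi, [56]: edi=M[56]=43
after shl eax, 4: eax=3<<4=48
mov [56], ebx → M[56]=16
halt.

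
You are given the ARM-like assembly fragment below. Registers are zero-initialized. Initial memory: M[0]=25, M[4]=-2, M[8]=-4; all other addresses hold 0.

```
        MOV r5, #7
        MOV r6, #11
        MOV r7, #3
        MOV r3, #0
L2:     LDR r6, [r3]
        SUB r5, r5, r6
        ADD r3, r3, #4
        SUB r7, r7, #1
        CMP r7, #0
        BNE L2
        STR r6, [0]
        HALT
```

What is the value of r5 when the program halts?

r5=7
r6=11
r7=3
r3=0
r6=M[0]=25
r5=7-25=-18
r3=0+4=4
r7=3-1=2
CMP r7, #0  (cmp 2,0)
BNE L2: taken
r6=M[4]=-2
r5=(-18)-(-2)=-16
r3=4+4=8
r7=2-1=1
CMP r7, #0  (cmp 1,0)
BNE L2: taken
r6=M[8]=-4
r5=(-16)-(-4)=-12
r3=8+4=12
r7=1-1=0
CMP r7, #0  (cmp 0,0)
BNE L2: not taken
STR r6, [0] → M[0]=-4
halt.

-12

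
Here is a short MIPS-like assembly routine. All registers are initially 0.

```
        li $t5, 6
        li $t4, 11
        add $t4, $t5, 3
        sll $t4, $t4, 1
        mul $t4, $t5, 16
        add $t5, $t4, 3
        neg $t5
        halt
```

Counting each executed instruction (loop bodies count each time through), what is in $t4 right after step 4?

18

$t5=6
$t4=11
$t4=6+3=9
$t4=9<<1=18
After step 4: $t4 = 18.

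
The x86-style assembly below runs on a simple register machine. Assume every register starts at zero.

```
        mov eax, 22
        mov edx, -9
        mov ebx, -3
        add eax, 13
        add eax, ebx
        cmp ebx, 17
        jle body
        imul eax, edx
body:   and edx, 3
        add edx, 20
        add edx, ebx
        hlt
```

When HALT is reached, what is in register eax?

32

after mov eax, 22: eax=22
after mov edx, -9: edx=-9
after mov ebx, -3: ebx=-3
after add eax, 13: eax=22+13=35
after add eax, ebx: eax=35+(-3)=32
cmp ebx, 17  (cmp -3,17)
jle body: taken
after and edx, 3: edx=(-9)&3=3
after add edx, 20: edx=3+20=23
after add edx, ebx: edx=23+(-3)=20
halt.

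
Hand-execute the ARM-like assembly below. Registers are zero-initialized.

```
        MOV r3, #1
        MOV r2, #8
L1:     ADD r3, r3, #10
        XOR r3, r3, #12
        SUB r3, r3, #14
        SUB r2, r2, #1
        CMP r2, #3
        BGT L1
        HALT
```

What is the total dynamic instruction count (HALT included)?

33

after MOV r3, #1: r3=1
after MOV r2, #8: r2=8
after ADD r3, r3, #10: r3=1+10=11
after XOR r3, r3, #12: r3=11^12=7
after SUB r3, r3, #14: r3=7-14=-7
after SUB r2, r2, #1: r2=8-1=7
CMP r2, #3  (cmp 7,3)
BGT L1: taken
after ADD r3, r3, #10: r3=(-7)+10=3
after XOR r3, r3, #12: r3=3^12=15
after SUB r3, r3, #14: r3=15-14=1
after SUB r2, r2, #1: r2=7-1=6
CMP r2, #3  (cmp 6,3)
BGT L1: taken
after ADD r3, r3, #10: r3=1+10=11
after XOR r3, r3, #12: r3=11^12=7
after SUB r3, r3, #14: r3=7-14=-7
after SUB r2, r2, #1: r2=6-1=5
CMP r2, #3  (cmp 5,3)
BGT L1: taken
after ADD r3, r3, #10: r3=(-7)+10=3
after XOR r3, r3, #12: r3=3^12=15
after SUB r3, r3, #14: r3=15-14=1
after SUB r2, r2, #1: r2=5-1=4
CMP r2, #3  (cmp 4,3)
BGT L1: taken
after ADD r3, r3, #10: r3=1+10=11
after XOR r3, r3, #12: r3=11^12=7
after SUB r3, r3, #14: r3=7-14=-7
after SUB r2, r2, #1: r2=4-1=3
CMP r2, #3  (cmp 3,3)
BGT L1: not taken
halt.
Total executed instructions: 33.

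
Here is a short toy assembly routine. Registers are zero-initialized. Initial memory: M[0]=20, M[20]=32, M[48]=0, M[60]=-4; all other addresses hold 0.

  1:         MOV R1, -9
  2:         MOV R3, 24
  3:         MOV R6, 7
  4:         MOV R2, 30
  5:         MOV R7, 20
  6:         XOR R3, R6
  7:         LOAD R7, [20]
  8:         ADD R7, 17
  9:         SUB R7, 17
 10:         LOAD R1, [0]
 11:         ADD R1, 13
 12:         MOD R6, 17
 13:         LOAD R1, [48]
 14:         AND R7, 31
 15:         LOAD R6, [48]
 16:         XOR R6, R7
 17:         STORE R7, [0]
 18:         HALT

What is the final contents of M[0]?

0

after MOV R1, -9: R1=-9
after MOV R3, 24: R3=24
after MOV R6, 7: R6=7
after MOV R2, 30: R2=30
after MOV R7, 20: R7=20
after XOR R3, R6: R3=24^7=31
after LOAD R7, [20]: R7=M[20]=32
after ADD R7, 17: R7=32+17=49
after SUB R7, 17: R7=49-17=32
after LOAD R1, [0]: R1=M[0]=20
after ADD R1, 13: R1=20+13=33
after MOD R6, 17: R6=7%17=7
after LOAD R1, [48]: R1=M[48]=0
after AND R7, 31: R7=32&31=0
after LOAD R6, [48]: R6=M[48]=0
after XOR R6, R7: R6=0^0=0
STORE R7, [0] → M[0]=0
halt.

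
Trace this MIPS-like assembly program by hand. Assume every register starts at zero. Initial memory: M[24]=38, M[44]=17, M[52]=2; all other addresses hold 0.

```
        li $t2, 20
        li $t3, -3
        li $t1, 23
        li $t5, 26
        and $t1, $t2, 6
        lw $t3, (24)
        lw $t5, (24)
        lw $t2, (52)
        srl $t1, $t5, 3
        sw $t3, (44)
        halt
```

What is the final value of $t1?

$t2=20
$t3=-3
$t1=23
$t5=26
$t1=20&6=4
$t3=M[24]=38
$t5=M[24]=38
$t2=M[52]=2
$t1=38>>3=4
sw $t3, (44) → M[44]=38
halt.

4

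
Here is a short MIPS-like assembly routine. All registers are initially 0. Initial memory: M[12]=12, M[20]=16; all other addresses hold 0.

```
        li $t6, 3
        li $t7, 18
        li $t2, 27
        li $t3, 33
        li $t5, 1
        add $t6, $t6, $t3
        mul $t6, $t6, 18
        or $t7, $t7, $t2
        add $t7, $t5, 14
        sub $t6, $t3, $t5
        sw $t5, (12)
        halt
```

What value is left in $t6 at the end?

$t6=3
$t7=18
$t2=27
$t3=33
$t5=1
$t6=3+33=36
$t6=36*18=648
$t7=18|27=27
$t7=1+14=15
$t6=33-1=32
sw $t5, (12) → M[12]=1
halt.

32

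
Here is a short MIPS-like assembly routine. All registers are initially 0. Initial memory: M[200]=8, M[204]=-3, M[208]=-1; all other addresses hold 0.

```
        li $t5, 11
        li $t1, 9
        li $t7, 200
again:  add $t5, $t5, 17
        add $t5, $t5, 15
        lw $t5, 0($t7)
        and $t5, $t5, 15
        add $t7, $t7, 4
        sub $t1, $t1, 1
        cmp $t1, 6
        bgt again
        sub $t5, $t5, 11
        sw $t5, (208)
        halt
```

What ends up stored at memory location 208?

after li $t5, 11: $t5=11
after li $t1, 9: $t1=9
after li $t7, 200: $t7=200
after add $t5, $t5, 17: $t5=11+17=28
after add $t5, $t5, 15: $t5=28+15=43
after lw $t5, 0($t7): $t5=M[200]=8
after and $t5, $t5, 15: $t5=8&15=8
after add $t7, $t7, 4: $t7=200+4=204
after sub $t1, $t1, 1: $t1=9-1=8
cmp $t1, 6  (cmp 8,6)
bgt again: taken
after add $t5, $t5, 17: $t5=8+17=25
after add $t5, $t5, 15: $t5=25+15=40
after lw $t5, 0($t7): $t5=M[204]=-3
after and $t5, $t5, 15: $t5=(-3)&15=13
after add $t7, $t7, 4: $t7=204+4=208
after sub $t1, $t1, 1: $t1=8-1=7
cmp $t1, 6  (cmp 7,6)
bgt again: taken
after add $t5, $t5, 17: $t5=13+17=30
after add $t5, $t5, 15: $t5=30+15=45
after lw $t5, 0($t7): $t5=M[208]=-1
after and $t5, $t5, 15: $t5=(-1)&15=15
after add $t7, $t7, 4: $t7=208+4=212
after sub $t1, $t1, 1: $t1=7-1=6
cmp $t1, 6  (cmp 6,6)
bgt again: not taken
after sub $t5, $t5, 11: $t5=15-11=4
sw $t5, (208) → M[208]=4
halt.

4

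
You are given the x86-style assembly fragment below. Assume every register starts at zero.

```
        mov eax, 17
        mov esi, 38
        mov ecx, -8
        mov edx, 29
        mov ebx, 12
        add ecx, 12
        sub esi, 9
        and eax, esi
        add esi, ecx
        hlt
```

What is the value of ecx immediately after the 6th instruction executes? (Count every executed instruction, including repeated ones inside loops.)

4

mov eax, 17 → eax=17
mov esi, 38 → esi=38
mov ecx, -8 → ecx=-8
mov edx, 29 → edx=29
mov ebx, 12 → ebx=12
add ecx, 12 → ecx=(-8)+12=4
After step 6: ecx = 4.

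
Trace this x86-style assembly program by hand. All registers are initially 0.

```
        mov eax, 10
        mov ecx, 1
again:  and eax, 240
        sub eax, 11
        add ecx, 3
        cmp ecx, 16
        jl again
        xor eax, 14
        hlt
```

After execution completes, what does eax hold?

mov eax, 10 → eax=10
mov ecx, 1 → ecx=1
and eax, 240 → eax=10&240=0
sub eax, 11 → eax=0-11=-11
add ecx, 3 → ecx=1+3=4
cmp ecx, 16  (cmp 4,16)
jl again: taken
and eax, 240 → eax=(-11)&240=240
sub eax, 11 → eax=240-11=229
add ecx, 3 → ecx=4+3=7
cmp ecx, 16  (cmp 7,16)
jl again: taken
and eax, 240 → eax=229&240=224
sub eax, 11 → eax=224-11=213
add ecx, 3 → ecx=7+3=10
cmp ecx, 16  (cmp 10,16)
jl again: taken
and eax, 240 → eax=213&240=208
sub eax, 11 → eax=208-11=197
add ecx, 3 → ecx=10+3=13
cmp ecx, 16  (cmp 13,16)
jl again: taken
and eax, 240 → eax=197&240=192
sub eax, 11 → eax=192-11=181
add ecx, 3 → ecx=13+3=16
cmp ecx, 16  (cmp 16,16)
jl again: not taken
xor eax, 14 → eax=181^14=187
halt.

187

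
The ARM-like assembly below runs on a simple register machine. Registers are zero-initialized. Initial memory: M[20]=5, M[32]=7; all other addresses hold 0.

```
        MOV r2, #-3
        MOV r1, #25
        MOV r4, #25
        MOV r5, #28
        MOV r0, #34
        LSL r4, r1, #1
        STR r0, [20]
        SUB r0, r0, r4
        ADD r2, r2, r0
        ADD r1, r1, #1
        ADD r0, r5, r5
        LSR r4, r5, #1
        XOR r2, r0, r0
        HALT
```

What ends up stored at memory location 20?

r2=-3
r1=25
r4=25
r5=28
r0=34
r4=25<<1=50
STR r0, [20] → M[20]=34
r0=34-50=-16
r2=(-3)+(-16)=-19
r1=25+1=26
r0=28+28=56
r4=28>>1=14
r2=56^56=0
halt.

34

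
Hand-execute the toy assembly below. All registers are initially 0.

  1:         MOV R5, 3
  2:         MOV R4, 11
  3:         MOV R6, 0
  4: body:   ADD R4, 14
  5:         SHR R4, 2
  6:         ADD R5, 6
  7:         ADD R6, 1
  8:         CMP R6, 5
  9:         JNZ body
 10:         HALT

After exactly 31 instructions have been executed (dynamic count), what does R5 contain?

after MOV R5, 3: R5=3
after MOV R4, 11: R4=11
after MOV R6, 0: R6=0
after ADD R4, 14: R4=11+14=25
after SHR R4, 2: R4=25>>2=6
after ADD R5, 6: R5=3+6=9
after ADD R6, 1: R6=0+1=1
CMP R6, 5  (cmp 1,5)
JNZ body: taken
after ADD R4, 14: R4=6+14=20
after SHR R4, 2: R4=20>>2=5
after ADD R5, 6: R5=9+6=15
after ADD R6, 1: R6=1+1=2
CMP R6, 5  (cmp 2,5)
JNZ body: taken
after ADD R4, 14: R4=5+14=19
after SHR R4, 2: R4=19>>2=4
after ADD R5, 6: R5=15+6=21
after ADD R6, 1: R6=2+1=3
CMP R6, 5  (cmp 3,5)
JNZ body: taken
after ADD R4, 14: R4=4+14=18
after SHR R4, 2: R4=18>>2=4
after ADD R5, 6: R5=21+6=27
after ADD R6, 1: R6=3+1=4
CMP R6, 5  (cmp 4,5)
JNZ body: taken
after ADD R4, 14: R4=4+14=18
after SHR R4, 2: R4=18>>2=4
after ADD R5, 6: R5=27+6=33
after ADD R6, 1: R6=4+1=5
After step 31: R5 = 33.

33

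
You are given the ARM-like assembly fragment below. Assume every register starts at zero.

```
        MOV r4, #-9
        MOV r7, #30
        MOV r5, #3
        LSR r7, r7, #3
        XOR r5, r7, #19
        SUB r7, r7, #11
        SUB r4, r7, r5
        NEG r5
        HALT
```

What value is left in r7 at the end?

r4=-9
r7=30
r5=3
r7=30>>3=3
r5=3^19=16
r7=3-11=-8
r4=(-8)-16=-24
r5=-(16)=-16
halt.

-8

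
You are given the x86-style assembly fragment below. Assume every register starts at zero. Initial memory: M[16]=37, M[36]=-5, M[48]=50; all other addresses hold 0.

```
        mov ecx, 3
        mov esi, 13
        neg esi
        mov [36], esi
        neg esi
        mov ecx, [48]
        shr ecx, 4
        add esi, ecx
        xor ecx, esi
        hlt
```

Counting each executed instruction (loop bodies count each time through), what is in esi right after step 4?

-13

ecx=3
esi=13
esi=-(13)=-13
mov [36], esi → M[36]=-13
After step 4: esi = -13.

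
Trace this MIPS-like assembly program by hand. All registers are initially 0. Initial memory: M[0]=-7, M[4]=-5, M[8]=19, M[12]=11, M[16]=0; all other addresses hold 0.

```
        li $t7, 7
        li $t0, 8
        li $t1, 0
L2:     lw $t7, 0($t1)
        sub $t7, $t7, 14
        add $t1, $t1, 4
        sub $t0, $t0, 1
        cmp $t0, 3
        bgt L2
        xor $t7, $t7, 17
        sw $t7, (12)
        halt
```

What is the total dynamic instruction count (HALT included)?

36

$t7=7
$t0=8
$t1=0
$t7=M[0]=-7
$t7=(-7)-14=-21
$t1=0+4=4
$t0=8-1=7
cmp $t0, 3  (cmp 7,3)
bgt L2: taken
$t7=M[4]=-5
$t7=(-5)-14=-19
$t1=4+4=8
$t0=7-1=6
cmp $t0, 3  (cmp 6,3)
bgt L2: taken
$t7=M[8]=19
$t7=19-14=5
$t1=8+4=12
$t0=6-1=5
cmp $t0, 3  (cmp 5,3)
bgt L2: taken
$t7=M[12]=11
$t7=11-14=-3
$t1=12+4=16
$t0=5-1=4
cmp $t0, 3  (cmp 4,3)
bgt L2: taken
$t7=M[16]=0
$t7=0-14=-14
$t1=16+4=20
$t0=4-1=3
cmp $t0, 3  (cmp 3,3)
bgt L2: not taken
$t7=(-14)^17=-29
sw $t7, (12) → M[12]=-29
halt.
Total executed instructions: 36.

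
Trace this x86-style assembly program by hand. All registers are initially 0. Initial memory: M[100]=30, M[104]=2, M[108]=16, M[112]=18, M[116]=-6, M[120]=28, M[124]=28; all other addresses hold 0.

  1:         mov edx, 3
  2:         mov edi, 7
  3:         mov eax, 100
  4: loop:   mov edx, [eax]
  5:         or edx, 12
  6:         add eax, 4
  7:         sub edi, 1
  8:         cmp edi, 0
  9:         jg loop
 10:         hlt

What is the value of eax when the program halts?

128

edx=3
edi=7
eax=100
edx=M[100]=30
edx=30|12=30
eax=100+4=104
edi=7-1=6
cmp edi, 0  (cmp 6,0)
jg loop: taken
edx=M[104]=2
edx=2|12=14
eax=104+4=108
edi=6-1=5
cmp edi, 0  (cmp 5,0)
jg loop: taken
edx=M[108]=16
edx=16|12=28
eax=108+4=112
edi=5-1=4
cmp edi, 0  (cmp 4,0)
jg loop: taken
edx=M[112]=18
edx=18|12=30
eax=112+4=116
edi=4-1=3
cmp edi, 0  (cmp 3,0)
jg loop: taken
edx=M[116]=-6
edx=(-6)|12=-2
eax=116+4=120
edi=3-1=2
cmp edi, 0  (cmp 2,0)
jg loop: taken
edx=M[120]=28
edx=28|12=28
eax=120+4=124
edi=2-1=1
cmp edi, 0  (cmp 1,0)
jg loop: taken
edx=M[124]=28
edx=28|12=28
eax=124+4=128
edi=1-1=0
cmp edi, 0  (cmp 0,0)
jg loop: not taken
halt.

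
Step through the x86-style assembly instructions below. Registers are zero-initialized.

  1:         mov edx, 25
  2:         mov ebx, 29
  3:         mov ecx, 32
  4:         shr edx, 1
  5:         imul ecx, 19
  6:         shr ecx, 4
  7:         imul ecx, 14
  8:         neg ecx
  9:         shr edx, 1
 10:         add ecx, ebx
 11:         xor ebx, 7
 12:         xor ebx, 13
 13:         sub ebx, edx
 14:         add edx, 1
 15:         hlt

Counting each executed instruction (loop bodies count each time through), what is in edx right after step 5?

edx=25
ebx=29
ecx=32
edx=25>>1=12
ecx=32*19=608
After step 5: edx = 12.

12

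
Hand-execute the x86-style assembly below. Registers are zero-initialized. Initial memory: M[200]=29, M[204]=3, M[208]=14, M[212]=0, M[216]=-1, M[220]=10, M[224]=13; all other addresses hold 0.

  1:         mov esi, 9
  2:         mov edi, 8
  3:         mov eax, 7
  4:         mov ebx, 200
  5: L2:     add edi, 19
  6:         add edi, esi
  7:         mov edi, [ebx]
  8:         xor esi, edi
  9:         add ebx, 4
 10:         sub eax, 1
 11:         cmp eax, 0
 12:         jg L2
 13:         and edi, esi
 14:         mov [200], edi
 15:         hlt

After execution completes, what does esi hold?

-31

esi=9
edi=8
eax=7
ebx=200
edi=8+19=27
edi=27+9=36
edi=M[200]=29
esi=9^29=20
ebx=200+4=204
eax=7-1=6
cmp eax, 0  (cmp 6,0)
jg L2: taken
edi=29+19=48
edi=48+20=68
edi=M[204]=3
esi=20^3=23
ebx=204+4=208
eax=6-1=5
cmp eax, 0  (cmp 5,0)
jg L2: taken
edi=3+19=22
edi=22+23=45
edi=M[208]=14
esi=23^14=25
ebx=208+4=212
eax=5-1=4
cmp eax, 0  (cmp 4,0)
jg L2: taken
edi=14+19=33
edi=33+25=58
edi=M[212]=0
esi=25^0=25
ebx=212+4=216
eax=4-1=3
cmp eax, 0  (cmp 3,0)
jg L2: taken
edi=0+19=19
edi=19+25=44
edi=M[216]=-1
esi=25^(-1)=-26
ebx=216+4=220
eax=3-1=2
cmp eax, 0  (cmp 2,0)
jg L2: taken
edi=(-1)+19=18
edi=18+(-26)=-8
edi=M[220]=10
esi=(-26)^10=-20
ebx=220+4=224
eax=2-1=1
cmp eax, 0  (cmp 1,0)
jg L2: taken
edi=10+19=29
edi=29+(-20)=9
edi=M[224]=13
esi=(-20)^13=-31
ebx=224+4=228
eax=1-1=0
cmp eax, 0  (cmp 0,0)
jg L2: not taken
edi=13&(-31)=1
mov [200], edi → M[200]=1
halt.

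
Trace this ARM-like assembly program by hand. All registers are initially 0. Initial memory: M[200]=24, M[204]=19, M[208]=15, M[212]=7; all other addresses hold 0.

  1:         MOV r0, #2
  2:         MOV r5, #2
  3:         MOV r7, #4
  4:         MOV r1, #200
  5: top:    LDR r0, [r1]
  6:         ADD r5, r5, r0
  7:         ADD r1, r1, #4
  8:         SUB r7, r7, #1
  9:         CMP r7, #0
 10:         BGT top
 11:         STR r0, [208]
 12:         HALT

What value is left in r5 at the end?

after MOV r0, #2: r0=2
after MOV r5, #2: r5=2
after MOV r7, #4: r7=4
after MOV r1, #200: r1=200
after LDR r0, [r1]: r0=M[200]=24
after ADD r5, r5, r0: r5=2+24=26
after ADD r1, r1, #4: r1=200+4=204
after SUB r7, r7, #1: r7=4-1=3
CMP r7, #0  (cmp 3,0)
BGT top: taken
after LDR r0, [r1]: r0=M[204]=19
after ADD r5, r5, r0: r5=26+19=45
after ADD r1, r1, #4: r1=204+4=208
after SUB r7, r7, #1: r7=3-1=2
CMP r7, #0  (cmp 2,0)
BGT top: taken
after LDR r0, [r1]: r0=M[208]=15
after ADD r5, r5, r0: r5=45+15=60
after ADD r1, r1, #4: r1=208+4=212
after SUB r7, r7, #1: r7=2-1=1
CMP r7, #0  (cmp 1,0)
BGT top: taken
after LDR r0, [r1]: r0=M[212]=7
after ADD r5, r5, r0: r5=60+7=67
after ADD r1, r1, #4: r1=212+4=216
after SUB r7, r7, #1: r7=1-1=0
CMP r7, #0  (cmp 0,0)
BGT top: not taken
STR r0, [208] → M[208]=7
halt.

67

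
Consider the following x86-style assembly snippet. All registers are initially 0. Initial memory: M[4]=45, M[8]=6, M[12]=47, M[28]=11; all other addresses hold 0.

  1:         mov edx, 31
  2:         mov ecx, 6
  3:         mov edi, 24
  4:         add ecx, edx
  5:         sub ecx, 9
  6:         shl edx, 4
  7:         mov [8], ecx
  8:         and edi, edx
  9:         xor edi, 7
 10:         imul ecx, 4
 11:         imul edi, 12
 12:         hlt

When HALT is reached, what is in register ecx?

112

after mov edx, 31: edx=31
after mov ecx, 6: ecx=6
after mov edi, 24: edi=24
after add ecx, edx: ecx=6+31=37
after sub ecx, 9: ecx=37-9=28
after shl edx, 4: edx=31<<4=496
mov [8], ecx → M[8]=28
after and edi, edx: edi=24&496=16
after xor edi, 7: edi=16^7=23
after imul ecx, 4: ecx=28*4=112
after imul edi, 12: edi=23*12=276
halt.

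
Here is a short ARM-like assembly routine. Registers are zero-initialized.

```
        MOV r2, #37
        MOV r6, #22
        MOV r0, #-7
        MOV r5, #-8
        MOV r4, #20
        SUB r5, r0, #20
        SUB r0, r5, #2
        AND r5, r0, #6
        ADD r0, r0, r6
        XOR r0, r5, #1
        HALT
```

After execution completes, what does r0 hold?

after MOV r2, #37: r2=37
after MOV r6, #22: r6=22
after MOV r0, #-7: r0=-7
after MOV r5, #-8: r5=-8
after MOV r4, #20: r4=20
after SUB r5, r0, #20: r5=(-7)-20=-27
after SUB r0, r5, #2: r0=(-27)-2=-29
after AND r5, r0, #6: r5=(-29)&6=2
after ADD r0, r0, r6: r0=(-29)+22=-7
after XOR r0, r5, #1: r0=2^1=3
halt.

3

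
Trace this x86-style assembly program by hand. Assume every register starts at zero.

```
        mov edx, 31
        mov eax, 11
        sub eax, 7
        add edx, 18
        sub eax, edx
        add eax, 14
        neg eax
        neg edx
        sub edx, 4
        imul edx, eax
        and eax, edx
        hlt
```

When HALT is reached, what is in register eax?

21

edx=31
eax=11
eax=11-7=4
edx=31+18=49
eax=4-49=-45
eax=(-45)+14=-31
eax=-(-31)=31
edx=-(49)=-49
edx=(-49)-4=-53
edx=(-53)*31=-1643
eax=31&(-1643)=21
halt.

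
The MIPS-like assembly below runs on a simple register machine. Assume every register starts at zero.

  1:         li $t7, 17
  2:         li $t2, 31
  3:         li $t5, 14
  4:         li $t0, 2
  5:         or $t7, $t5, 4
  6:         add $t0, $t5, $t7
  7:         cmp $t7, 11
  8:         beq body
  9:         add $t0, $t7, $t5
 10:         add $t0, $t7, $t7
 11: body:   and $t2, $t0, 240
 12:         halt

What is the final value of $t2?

$t7=17
$t2=31
$t5=14
$t0=2
$t7=14|4=14
$t0=14+14=28
cmp $t7, 11  (cmp 14,11)
beq body: not taken
$t0=14+14=28
$t0=14+14=28
$t2=28&240=16
halt.

16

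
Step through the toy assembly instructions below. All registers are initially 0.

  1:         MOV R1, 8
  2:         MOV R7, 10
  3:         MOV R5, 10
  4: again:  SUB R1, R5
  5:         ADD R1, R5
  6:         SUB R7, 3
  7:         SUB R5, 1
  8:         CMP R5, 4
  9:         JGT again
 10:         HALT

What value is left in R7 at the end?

-8

after MOV R1, 8: R1=8
after MOV R7, 10: R7=10
after MOV R5, 10: R5=10
after SUB R1, R5: R1=8-10=-2
after ADD R1, R5: R1=(-2)+10=8
after SUB R7, 3: R7=10-3=7
after SUB R5, 1: R5=10-1=9
CMP R5, 4  (cmp 9,4)
JGT again: taken
after SUB R1, R5: R1=8-9=-1
after ADD R1, R5: R1=(-1)+9=8
after SUB R7, 3: R7=7-3=4
after SUB R5, 1: R5=9-1=8
CMP R5, 4  (cmp 8,4)
JGT again: taken
after SUB R1, R5: R1=8-8=0
after ADD R1, R5: R1=0+8=8
after SUB R7, 3: R7=4-3=1
after SUB R5, 1: R5=8-1=7
CMP R5, 4  (cmp 7,4)
JGT again: taken
after SUB R1, R5: R1=8-7=1
after ADD R1, R5: R1=1+7=8
after SUB R7, 3: R7=1-3=-2
after SUB R5, 1: R5=7-1=6
CMP R5, 4  (cmp 6,4)
JGT again: taken
after SUB R1, R5: R1=8-6=2
after ADD R1, R5: R1=2+6=8
after SUB R7, 3: R7=(-2)-3=-5
after SUB R5, 1: R5=6-1=5
CMP R5, 4  (cmp 5,4)
JGT again: taken
after SUB R1, R5: R1=8-5=3
after ADD R1, R5: R1=3+5=8
after SUB R7, 3: R7=(-5)-3=-8
after SUB R5, 1: R5=5-1=4
CMP R5, 4  (cmp 4,4)
JGT again: not taken
halt.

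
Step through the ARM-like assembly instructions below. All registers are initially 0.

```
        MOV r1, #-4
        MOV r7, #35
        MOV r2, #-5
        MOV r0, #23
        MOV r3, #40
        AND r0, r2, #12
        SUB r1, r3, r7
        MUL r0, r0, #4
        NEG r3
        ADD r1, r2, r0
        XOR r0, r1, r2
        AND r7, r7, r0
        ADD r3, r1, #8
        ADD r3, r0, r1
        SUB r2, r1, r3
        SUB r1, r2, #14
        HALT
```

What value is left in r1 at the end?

18

after MOV r1, #-4: r1=-4
after MOV r7, #35: r7=35
after MOV r2, #-5: r2=-5
after MOV r0, #23: r0=23
after MOV r3, #40: r3=40
after AND r0, r2, #12: r0=(-5)&12=8
after SUB r1, r3, r7: r1=40-35=5
after MUL r0, r0, #4: r0=8*4=32
after NEG r3: r3=-(40)=-40
after ADD r1, r2, r0: r1=(-5)+32=27
after XOR r0, r1, r2: r0=27^(-5)=-32
after AND r7, r7, r0: r7=35&(-32)=32
after ADD r3, r1, #8: r3=27+8=35
after ADD r3, r0, r1: r3=(-32)+27=-5
after SUB r2, r1, r3: r2=27-(-5)=32
after SUB r1, r2, #14: r1=32-14=18
halt.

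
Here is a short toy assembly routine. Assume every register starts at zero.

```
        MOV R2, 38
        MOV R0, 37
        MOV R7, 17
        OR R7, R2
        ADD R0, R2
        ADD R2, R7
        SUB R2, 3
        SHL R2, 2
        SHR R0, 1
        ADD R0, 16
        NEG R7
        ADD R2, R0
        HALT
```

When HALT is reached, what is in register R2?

413

after MOV R2, 38: R2=38
after MOV R0, 37: R0=37
after MOV R7, 17: R7=17
after OR R7, R2: R7=17|38=55
after ADD R0, R2: R0=37+38=75
after ADD R2, R7: R2=38+55=93
after SUB R2, 3: R2=93-3=90
after SHL R2, 2: R2=90<<2=360
after SHR R0, 1: R0=75>>1=37
after ADD R0, 16: R0=37+16=53
after NEG R7: R7=-(55)=-55
after ADD R2, R0: R2=360+53=413
halt.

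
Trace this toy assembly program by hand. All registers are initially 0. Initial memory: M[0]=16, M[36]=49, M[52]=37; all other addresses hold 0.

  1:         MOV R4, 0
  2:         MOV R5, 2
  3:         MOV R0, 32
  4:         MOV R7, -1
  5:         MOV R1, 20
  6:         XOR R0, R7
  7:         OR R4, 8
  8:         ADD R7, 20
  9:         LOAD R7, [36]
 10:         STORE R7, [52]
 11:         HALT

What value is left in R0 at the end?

-33

after MOV R4, 0: R4=0
after MOV R5, 2: R5=2
after MOV R0, 32: R0=32
after MOV R7, -1: R7=-1
after MOV R1, 20: R1=20
after XOR R0, R7: R0=32^(-1)=-33
after OR R4, 8: R4=0|8=8
after ADD R7, 20: R7=(-1)+20=19
after LOAD R7, [36]: R7=M[36]=49
STORE R7, [52] → M[52]=49
halt.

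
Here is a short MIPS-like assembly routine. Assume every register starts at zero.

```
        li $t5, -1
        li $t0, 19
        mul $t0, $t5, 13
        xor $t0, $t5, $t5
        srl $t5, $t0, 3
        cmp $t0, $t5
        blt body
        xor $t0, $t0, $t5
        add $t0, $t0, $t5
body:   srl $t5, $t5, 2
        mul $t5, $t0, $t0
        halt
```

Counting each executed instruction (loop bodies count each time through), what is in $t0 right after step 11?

li $t5, -1 → $t5=-1
li $t0, 19 → $t0=19
mul $t0, $t5, 13 → $t0=(-1)*13=-13
xor $t0, $t5, $t5 → $t0=(-1)^(-1)=0
srl $t5, $t0, 3 → $t5=0>>3=0
cmp $t0, $t5  (cmp 0,0)
blt body: not taken
xor $t0, $t0, $t5 → $t0=0^0=0
add $t0, $t0, $t5 → $t0=0+0=0
srl $t5, $t5, 2 → $t5=0>>2=0
mul $t5, $t0, $t0 → $t5=0*0=0
After step 11: $t0 = 0.

0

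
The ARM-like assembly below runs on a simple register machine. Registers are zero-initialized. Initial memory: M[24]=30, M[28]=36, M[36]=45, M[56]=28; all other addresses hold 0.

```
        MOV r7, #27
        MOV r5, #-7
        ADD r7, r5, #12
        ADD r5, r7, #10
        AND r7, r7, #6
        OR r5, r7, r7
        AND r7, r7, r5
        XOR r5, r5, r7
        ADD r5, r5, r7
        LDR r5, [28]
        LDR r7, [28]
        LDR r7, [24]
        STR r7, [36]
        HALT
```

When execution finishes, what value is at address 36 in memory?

30

MOV r7, #27 → r7=27
MOV r5, #-7 → r5=-7
ADD r7, r5, #12 → r7=(-7)+12=5
ADD r5, r7, #10 → r5=5+10=15
AND r7, r7, #6 → r7=5&6=4
OR r5, r7, r7 → r5=4|4=4
AND r7, r7, r5 → r7=4&4=4
XOR r5, r5, r7 → r5=4^4=0
ADD r5, r5, r7 → r5=0+4=4
LDR r5, [28] → r5=M[28]=36
LDR r7, [28] → r7=M[28]=36
LDR r7, [24] → r7=M[24]=30
STR r7, [36] → M[36]=30
halt.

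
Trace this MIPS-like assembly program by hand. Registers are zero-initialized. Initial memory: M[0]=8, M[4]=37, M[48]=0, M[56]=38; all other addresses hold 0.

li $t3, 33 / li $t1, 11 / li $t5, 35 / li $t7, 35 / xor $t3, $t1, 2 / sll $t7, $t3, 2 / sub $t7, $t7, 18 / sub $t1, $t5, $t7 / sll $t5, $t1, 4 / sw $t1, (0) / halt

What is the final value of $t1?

17

li $t3, 33 → $t3=33
li $t1, 11 → $t1=11
li $t5, 35 → $t5=35
li $t7, 35 → $t7=35
xor $t3, $t1, 2 → $t3=11^2=9
sll $t7, $t3, 2 → $t7=9<<2=36
sub $t7, $t7, 18 → $t7=36-18=18
sub $t1, $t5, $t7 → $t1=35-18=17
sll $t5, $t1, 4 → $t5=17<<4=272
sw $t1, (0) → M[0]=17
halt.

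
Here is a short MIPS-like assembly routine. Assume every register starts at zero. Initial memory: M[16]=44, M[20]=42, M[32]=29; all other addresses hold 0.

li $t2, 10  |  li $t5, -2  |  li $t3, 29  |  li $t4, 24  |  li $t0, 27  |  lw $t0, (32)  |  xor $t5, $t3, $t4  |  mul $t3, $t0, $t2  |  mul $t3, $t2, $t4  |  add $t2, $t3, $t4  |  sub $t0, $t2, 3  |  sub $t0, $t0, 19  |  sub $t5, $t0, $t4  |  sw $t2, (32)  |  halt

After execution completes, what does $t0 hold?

li $t2, 10 → $t2=10
li $t5, -2 → $t5=-2
li $t3, 29 → $t3=29
li $t4, 24 → $t4=24
li $t0, 27 → $t0=27
lw $t0, (32) → $t0=M[32]=29
xor $t5, $t3, $t4 → $t5=29^24=5
mul $t3, $t0, $t2 → $t3=29*10=290
mul $t3, $t2, $t4 → $t3=10*24=240
add $t2, $t3, $t4 → $t2=240+24=264
sub $t0, $t2, 3 → $t0=264-3=261
sub $t0, $t0, 19 → $t0=261-19=242
sub $t5, $t0, $t4 → $t5=242-24=218
sw $t2, (32) → M[32]=264
halt.

242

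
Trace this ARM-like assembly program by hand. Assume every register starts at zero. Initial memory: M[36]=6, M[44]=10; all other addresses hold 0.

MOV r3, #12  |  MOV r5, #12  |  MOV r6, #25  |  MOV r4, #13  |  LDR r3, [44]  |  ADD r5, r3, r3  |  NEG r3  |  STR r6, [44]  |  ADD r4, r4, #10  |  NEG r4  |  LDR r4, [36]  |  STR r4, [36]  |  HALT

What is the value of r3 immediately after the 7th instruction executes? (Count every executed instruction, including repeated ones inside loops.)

after MOV r3, #12: r3=12
after MOV r5, #12: r5=12
after MOV r6, #25: r6=25
after MOV r4, #13: r4=13
after LDR r3, [44]: r3=M[44]=10
after ADD r5, r3, r3: r5=10+10=20
after NEG r3: r3=-(10)=-10
After step 7: r3 = -10.

-10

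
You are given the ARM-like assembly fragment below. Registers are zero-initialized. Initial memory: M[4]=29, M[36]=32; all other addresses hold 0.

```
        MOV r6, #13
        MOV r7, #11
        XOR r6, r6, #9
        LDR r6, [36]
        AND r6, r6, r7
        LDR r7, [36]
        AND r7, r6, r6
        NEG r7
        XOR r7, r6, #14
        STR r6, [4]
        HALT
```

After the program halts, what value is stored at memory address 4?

r6=13
r7=11
r6=13^9=4
r6=M[36]=32
r6=32&11=0
r7=M[36]=32
r7=0&0=0
r7=-(0)=0
r7=0^14=14
STR r6, [4] → M[4]=0
halt.

0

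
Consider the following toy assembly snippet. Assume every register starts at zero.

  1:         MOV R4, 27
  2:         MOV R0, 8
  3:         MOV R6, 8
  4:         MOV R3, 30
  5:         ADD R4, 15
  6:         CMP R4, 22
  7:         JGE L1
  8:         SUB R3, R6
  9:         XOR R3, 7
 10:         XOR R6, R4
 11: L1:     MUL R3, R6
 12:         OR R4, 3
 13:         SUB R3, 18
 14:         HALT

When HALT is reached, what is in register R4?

after MOV R4, 27: R4=27
after MOV R0, 8: R0=8
after MOV R6, 8: R6=8
after MOV R3, 30: R3=30
after ADD R4, 15: R4=27+15=42
CMP R4, 22  (cmp 42,22)
JGE L1: taken
after MUL R3, R6: R3=30*8=240
after OR R4, 3: R4=42|3=43
after SUB R3, 18: R3=240-18=222
halt.

43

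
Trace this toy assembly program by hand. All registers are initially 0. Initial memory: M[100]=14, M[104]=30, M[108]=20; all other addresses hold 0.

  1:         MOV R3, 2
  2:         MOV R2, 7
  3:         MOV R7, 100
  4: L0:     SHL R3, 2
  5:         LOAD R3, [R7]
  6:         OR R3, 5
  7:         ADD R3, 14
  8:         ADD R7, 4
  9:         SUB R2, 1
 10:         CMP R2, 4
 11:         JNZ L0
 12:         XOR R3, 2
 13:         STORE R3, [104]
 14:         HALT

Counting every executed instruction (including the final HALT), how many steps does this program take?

MOV R3, 2 → R3=2
MOV R2, 7 → R2=7
MOV R7, 100 → R7=100
SHL R3, 2 → R3=2<<2=8
LOAD R3, [R7] → R3=M[100]=14
OR R3, 5 → R3=14|5=15
ADD R3, 14 → R3=15+14=29
ADD R7, 4 → R7=100+4=104
SUB R2, 1 → R2=7-1=6
CMP R2, 4  (cmp 6,4)
JNZ L0: taken
SHL R3, 2 → R3=29<<2=116
LOAD R3, [R7] → R3=M[104]=30
OR R3, 5 → R3=30|5=31
ADD R3, 14 → R3=31+14=45
ADD R7, 4 → R7=104+4=108
SUB R2, 1 → R2=6-1=5
CMP R2, 4  (cmp 5,4)
JNZ L0: taken
SHL R3, 2 → R3=45<<2=180
LOAD R3, [R7] → R3=M[108]=20
OR R3, 5 → R3=20|5=21
ADD R3, 14 → R3=21+14=35
ADD R7, 4 → R7=108+4=112
SUB R2, 1 → R2=5-1=4
CMP R2, 4  (cmp 4,4)
JNZ L0: not taken
XOR R3, 2 → R3=35^2=33
STORE R3, [104] → M[104]=33
halt.
Total executed instructions: 30.

30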